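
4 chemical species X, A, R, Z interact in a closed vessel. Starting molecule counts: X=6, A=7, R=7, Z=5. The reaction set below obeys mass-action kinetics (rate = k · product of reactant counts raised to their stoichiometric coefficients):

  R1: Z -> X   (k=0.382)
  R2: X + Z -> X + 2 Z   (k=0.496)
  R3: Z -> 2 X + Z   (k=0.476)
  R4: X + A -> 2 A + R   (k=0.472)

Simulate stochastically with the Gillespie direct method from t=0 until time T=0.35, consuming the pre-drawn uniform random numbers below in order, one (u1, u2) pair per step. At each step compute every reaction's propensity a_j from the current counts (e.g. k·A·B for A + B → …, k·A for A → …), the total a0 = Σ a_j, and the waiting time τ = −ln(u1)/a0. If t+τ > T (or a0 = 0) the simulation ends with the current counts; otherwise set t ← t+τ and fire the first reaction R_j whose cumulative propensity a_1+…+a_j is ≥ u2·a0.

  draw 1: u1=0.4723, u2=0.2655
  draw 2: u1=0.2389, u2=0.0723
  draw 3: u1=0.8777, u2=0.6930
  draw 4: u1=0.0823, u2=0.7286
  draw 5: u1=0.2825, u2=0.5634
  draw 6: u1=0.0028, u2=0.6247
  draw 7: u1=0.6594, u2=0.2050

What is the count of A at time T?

A at T = 11

t=0.000: X=6 A=7 R=7 Z=5
Draw 1: a1=1.910, a2=14.880, a3=2.380, a4=19.824, a0=38.994; τ=−ln(0.4723)/38.994=0.019 → t=0.019; u2·a0=0.2655·38.994=10.353; a1=1.910 < 10.353 ≤ a1+a2=16.790 → R2 fires; X=6 A=7 R=7 Z=6
Draw 2: a1=2.292, a2=17.856, a3=2.856, a4=19.824, a0=42.828; τ=−ln(0.2389)/42.828=0.033 → t=0.053; u2·a0=0.0723·42.828=3.096; a1=2.292 < 3.096 ≤ a1+a2=20.148 → R2 fires; X=6 A=7 R=7 Z=7
Draw 3: a1=2.674, a2=20.832, a3=3.332, a4=19.824, a0=46.662; τ=−ln(0.8777)/46.662=0.003 → t=0.055; u2·a0=0.6930·46.662=32.337; a1+…+a3=26.838 < 32.337 ≤ a1+…+a4=46.662 → R4 fires; X=5 A=8 R=8 Z=7
Draw 4: a1=2.674, a2=17.360, a3=3.332, a4=18.880, a0=42.246; τ=−ln(0.0823)/42.246=0.059 → t=0.115; u2·a0=0.7286·42.246=30.780; a1+…+a3=23.366 < 30.780 ≤ a1+…+a4=42.246 → R4 fires; X=4 A=9 R=9 Z=7
Draw 5: a1=2.674, a2=13.888, a3=3.332, a4=16.992, a0=36.886; τ=−ln(0.2825)/36.886=0.034 → t=0.149; u2·a0=0.5634·36.886=20.782; a1+…+a3=19.894 < 20.782 ≤ a1+…+a4=36.886 → R4 fires; X=3 A=10 R=10 Z=7
Draw 6: a1=2.674, a2=10.416, a3=3.332, a4=14.160, a0=30.582; τ=−ln(0.0028)/30.582=0.192 → t=0.341; u2·a0=0.6247·30.582=19.105; a1+…+a3=16.422 < 19.105 ≤ a1+…+a4=30.582 → R4 fires; X=2 A=11 R=11 Z=7
Draw 7: a1=2.674, a2=6.944, a3=3.332, a4=10.384, a0=23.334; τ=−ln(0.6594)/23.334=0.018 → t=0.359 > T=0.35: stop.
Read off A at T=0.35: 11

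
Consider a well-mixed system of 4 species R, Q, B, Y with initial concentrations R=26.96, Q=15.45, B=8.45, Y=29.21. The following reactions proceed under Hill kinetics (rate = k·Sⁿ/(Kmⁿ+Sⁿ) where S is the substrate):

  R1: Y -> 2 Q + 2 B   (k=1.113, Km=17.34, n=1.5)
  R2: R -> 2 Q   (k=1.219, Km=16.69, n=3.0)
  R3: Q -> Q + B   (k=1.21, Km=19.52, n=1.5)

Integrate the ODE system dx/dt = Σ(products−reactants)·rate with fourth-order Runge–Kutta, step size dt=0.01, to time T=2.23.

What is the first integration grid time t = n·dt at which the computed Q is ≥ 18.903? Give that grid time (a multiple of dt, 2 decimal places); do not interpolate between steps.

RK4 with dt=0.01: 223 steps to T=2.23. Trajectory (selected grid times):
t=0.00: R=26.96 Q=15.45 B=8.45 Y=29.21
t=0.25: R=26.71 Q=16.32 B=8.96 Y=29.02
t=0.50: R=26.47 Q=17.19 B=9.47 Y=28.83
t=0.74: R=26.24 Q=18.02 B=9.97 Y=28.65
t=0.99: R=26.00 Q=18.88 B=10.49 Y=28.46
t=1.00: R=25.99 Q=18.92 B=10.51 Y=28.45
t=1.24: R=25.75 Q=19.74 B=11.02 Y=28.27
t=1.49: R=25.52 Q=20.59 B=11.55 Y=28.08
t=1.73: R=25.29 Q=21.41 B=12.06 Y=27.90
t=1.98: R=25.05 Q=22.25 B=12.60 Y=27.72
t=2.23: R=24.82 Q=23.09 B=13.14 Y=27.53
Q(0.99)=18.883 < 18.903 but Q(1.00)=18.917 ≥ 18.903, so the first grid time is t=1.00.

Threshold first reached at t = 1.00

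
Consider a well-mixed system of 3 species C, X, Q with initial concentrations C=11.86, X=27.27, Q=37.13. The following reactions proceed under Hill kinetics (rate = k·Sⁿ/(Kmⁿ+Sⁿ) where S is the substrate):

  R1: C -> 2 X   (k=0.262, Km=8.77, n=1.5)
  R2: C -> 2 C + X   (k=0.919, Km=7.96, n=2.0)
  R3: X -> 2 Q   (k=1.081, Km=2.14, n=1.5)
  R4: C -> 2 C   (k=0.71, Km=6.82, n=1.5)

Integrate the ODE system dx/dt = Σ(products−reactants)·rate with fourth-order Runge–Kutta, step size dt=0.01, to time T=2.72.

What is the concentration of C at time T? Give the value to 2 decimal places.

C at T = 14.64

RK4 with dt=0.01: 272 steps to T=2.72. Trajectory (selected grid times):
t=0.00: C=11.86 X=27.27 Q=37.13
t=0.30: C=12.15 X=27.24 Q=37.76
t=0.60: C=12.45 X=27.22 Q=38.40
t=0.91: C=12.76 X=27.19 Q=39.06
t=1.21: C=13.06 X=27.18 Q=39.69
t=1.51: C=13.37 X=27.16 Q=40.32
t=1.81: C=13.68 X=27.16 Q=40.96
t=2.12: C=14.00 X=27.15 Q=41.61
t=2.42: C=14.32 X=27.15 Q=42.25
t=2.72: C=14.64 X=27.15 Q=42.88
Read off C at T=2.72: 14.64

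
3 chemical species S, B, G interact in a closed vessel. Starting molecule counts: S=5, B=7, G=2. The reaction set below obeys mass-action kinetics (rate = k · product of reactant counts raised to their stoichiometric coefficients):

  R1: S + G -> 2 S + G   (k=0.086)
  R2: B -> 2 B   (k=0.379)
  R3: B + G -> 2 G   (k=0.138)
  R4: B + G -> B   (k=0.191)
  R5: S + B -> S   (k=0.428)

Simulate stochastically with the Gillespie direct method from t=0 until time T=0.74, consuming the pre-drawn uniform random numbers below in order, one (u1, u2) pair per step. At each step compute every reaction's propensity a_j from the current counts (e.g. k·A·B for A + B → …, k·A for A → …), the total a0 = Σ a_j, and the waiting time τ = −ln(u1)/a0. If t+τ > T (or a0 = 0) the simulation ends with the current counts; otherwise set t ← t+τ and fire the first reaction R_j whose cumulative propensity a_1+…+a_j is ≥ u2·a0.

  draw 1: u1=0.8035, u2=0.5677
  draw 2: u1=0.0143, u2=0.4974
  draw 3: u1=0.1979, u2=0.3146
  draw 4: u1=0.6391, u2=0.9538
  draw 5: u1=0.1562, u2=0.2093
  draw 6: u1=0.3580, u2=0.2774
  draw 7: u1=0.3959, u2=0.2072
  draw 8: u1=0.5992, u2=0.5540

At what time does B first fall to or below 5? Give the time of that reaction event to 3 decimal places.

Threshold first reached at t = 0.223

t=0.000: S=5 B=7 G=2
Draw 1: a1=0.860, a2=2.653, a3=1.932, a4=2.674, a5=14.980, a0=23.099; τ=−ln(0.8035)/23.099=0.009 → t=0.009; u2·a0=0.5677·23.099=13.113; a1+…+a4=8.119 < 13.113 ≤ a1+…+a5=23.099 → R5 fires; S=5 B=6 G=2
Draw 2: a1=0.860, a2=2.274, a3=1.656, a4=2.292, a5=12.840, a0=19.922; τ=−ln(0.0143)/19.922=0.213 → t=0.223; u2·a0=0.4974·19.922=9.909; a1+…+a4=7.082 < 9.909 ≤ a1+…+a5=19.922 → R5 fires; S=5 B=5 G=2
Draw 3: a1=0.860, a2=1.895, a3=1.380, a4=1.910, a5=10.700, a0=16.745; τ=−ln(0.1979)/16.745=0.097 → t=0.319; u2·a0=0.3146·16.745=5.268; a1+…+a3=4.135 < 5.268 ≤ a1+…+a4=6.045 → R4 fires; S=5 B=5 G=1
Draw 4: a1=0.430, a2=1.895, a3=0.690, a4=0.955, a5=10.700, a0=14.670; τ=−ln(0.6391)/14.670=0.031 → t=0.350; u2·a0=0.9538·14.670=13.992; a1+…+a4=3.970 < 13.992 ≤ a1+…+a5=14.670 → R5 fires; S=5 B=4 G=1
Draw 5: a1=0.430, a2=1.516, a3=0.552, a4=0.764, a5=8.560, a0=11.822; τ=−ln(0.1562)/11.822=0.157 → t=0.507; u2·a0=0.2093·11.822=2.474; a1+a2=1.946 < 2.474 ≤ a1+…+a3=2.498 → R3 fires; S=5 B=3 G=2
Draw 6: a1=0.860, a2=1.137, a3=0.828, a4=1.146, a5=6.420, a0=10.391; τ=−ln(0.3580)/10.391=0.099 → t=0.606; u2·a0=0.2774·10.391=2.882; a1+…+a3=2.825 < 2.882 ≤ a1+…+a4=3.971 → R4 fires; S=5 B=3 G=1
Draw 7: a1=0.430, a2=1.137, a3=0.414, a4=0.573, a5=6.420, a0=8.974; τ=−ln(0.3959)/8.974=0.103 → t=0.709; u2·a0=0.2072·8.974=1.859; a1+a2=1.567 < 1.859 ≤ a1+…+a3=1.981 → R3 fires; S=5 B=2 G=2
Draw 8: a1=0.860, a2=0.758, a3=0.552, a4=0.764, a5=4.280, a0=7.214; τ=−ln(0.5992)/7.214=0.071 → t=0.780 > T=0.74: stop.
B first becomes ≤ 5 when it reaches 5 at the event at t=0.223.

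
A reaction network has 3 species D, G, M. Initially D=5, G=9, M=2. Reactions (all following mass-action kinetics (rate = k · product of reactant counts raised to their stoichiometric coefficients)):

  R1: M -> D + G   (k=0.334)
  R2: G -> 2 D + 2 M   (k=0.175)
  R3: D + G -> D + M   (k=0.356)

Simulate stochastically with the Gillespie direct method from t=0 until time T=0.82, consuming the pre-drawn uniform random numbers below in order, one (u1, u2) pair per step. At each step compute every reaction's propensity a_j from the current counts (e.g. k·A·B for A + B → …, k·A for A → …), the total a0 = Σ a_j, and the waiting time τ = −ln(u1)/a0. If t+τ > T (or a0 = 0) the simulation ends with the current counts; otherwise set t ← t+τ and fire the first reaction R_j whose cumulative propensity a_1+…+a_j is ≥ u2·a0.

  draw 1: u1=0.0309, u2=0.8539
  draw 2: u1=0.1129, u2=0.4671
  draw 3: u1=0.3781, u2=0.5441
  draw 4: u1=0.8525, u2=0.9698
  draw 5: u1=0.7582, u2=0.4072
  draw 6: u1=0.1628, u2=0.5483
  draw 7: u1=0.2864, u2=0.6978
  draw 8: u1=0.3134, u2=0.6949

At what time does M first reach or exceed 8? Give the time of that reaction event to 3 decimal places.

t=0.000: D=5 G=9 M=2
Draw 1: a1=0.668, a2=1.575, a3=16.020, a0=18.263; τ=−ln(0.0309)/18.263=0.190 → t=0.190; u2·a0=0.8539·18.263=15.595; a1+a2=2.243 < 15.595 ≤ a1+…+a3=18.263 → R3 fires; D=5 G=8 M=3
Draw 2: a1=1.002, a2=1.400, a3=14.240, a0=16.642; τ=−ln(0.1129)/16.642=0.131 → t=0.321; u2·a0=0.4671·16.642=7.773; a1+a2=2.402 < 7.773 ≤ a1+…+a3=16.642 → R3 fires; D=5 G=7 M=4
Draw 3: a1=1.336, a2=1.225, a3=12.460, a0=15.021; τ=−ln(0.3781)/15.021=0.065 → t=0.386; u2·a0=0.5441·15.021=8.173; a1+a2=2.561 < 8.173 ≤ a1+…+a3=15.021 → R3 fires; D=5 G=6 M=5
Draw 4: a1=1.670, a2=1.050, a3=10.680, a0=13.400; τ=−ln(0.8525)/13.400=0.012 → t=0.398; u2·a0=0.9698·13.400=12.995; a1+a2=2.720 < 12.995 ≤ a1+…+a3=13.400 → R3 fires; D=5 G=5 M=6
Draw 5: a1=2.004, a2=0.875, a3=8.900, a0=11.779; τ=−ln(0.7582)/11.779=0.024 → t=0.422; u2·a0=0.4072·11.779=4.796; a1+a2=2.879 < 4.796 ≤ a1+…+a3=11.779 → R3 fires; D=5 G=4 M=7
Draw 6: a1=2.338, a2=0.700, a3=7.120, a0=10.158; τ=−ln(0.1628)/10.158=0.179 → t=0.600; u2·a0=0.5483·10.158=5.570; a1+a2=3.038 < 5.570 ≤ a1+…+a3=10.158 → R3 fires; D=5 G=3 M=8
Draw 7: a1=2.672, a2=0.525, a3=5.340, a0=8.537; τ=−ln(0.2864)/8.537=0.146 → t=0.747; u2·a0=0.6978·8.537=5.957; a1+a2=3.197 < 5.957 ≤ a1+…+a3=8.537 → R3 fires; D=5 G=2 M=9
Draw 8: a1=3.006, a2=0.350, a3=3.560, a0=6.916; τ=−ln(0.3134)/6.916=0.168 → t=0.915 > T=0.82: stop.
M first becomes ≥ 8 when it reaches 8 at the event at t=0.600.

Threshold first reached at t = 0.600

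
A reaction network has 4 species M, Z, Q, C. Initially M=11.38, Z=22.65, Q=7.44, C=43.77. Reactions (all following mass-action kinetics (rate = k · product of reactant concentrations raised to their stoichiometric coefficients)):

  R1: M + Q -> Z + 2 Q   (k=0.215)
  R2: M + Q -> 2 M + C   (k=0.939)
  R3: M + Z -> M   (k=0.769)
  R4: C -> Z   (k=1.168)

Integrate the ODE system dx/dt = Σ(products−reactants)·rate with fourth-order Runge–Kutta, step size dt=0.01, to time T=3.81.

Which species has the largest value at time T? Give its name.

Dominant species at T: M

RK4 with dt=0.01: 381 steps to T=3.81. Trajectory (selected grid times):
t=0.00: M=11.38 Z=22.65 Q=7.44 C=43.77
t=0.42: M=18.78 Z=3.07 Q=0.04 C=33.36
t=0.85: M=18.82 Z=1.78 Q=0.00 C=20.23
t=1.27: M=18.82 Z=1.09 Q=0.00 C=12.38
t=1.69: M=18.82 Z=0.67 Q=0.00 C=7.58
t=2.12: M=18.82 Z=0.40 Q=0.00 C=4.59
t=2.54: M=18.82 Z=0.25 Q=0.00 C=2.81
t=2.96: M=18.82 Z=0.15 Q=0.00 C=1.72
t=3.39: M=18.82 Z=0.09 Q=0.00 C=1.04
t=3.81: M=18.82 Z=0.06 Q=0.00 C=0.64
At T=3.81: M=18.82 Z=0.06 Q=0.00 C=0.64; the largest is M.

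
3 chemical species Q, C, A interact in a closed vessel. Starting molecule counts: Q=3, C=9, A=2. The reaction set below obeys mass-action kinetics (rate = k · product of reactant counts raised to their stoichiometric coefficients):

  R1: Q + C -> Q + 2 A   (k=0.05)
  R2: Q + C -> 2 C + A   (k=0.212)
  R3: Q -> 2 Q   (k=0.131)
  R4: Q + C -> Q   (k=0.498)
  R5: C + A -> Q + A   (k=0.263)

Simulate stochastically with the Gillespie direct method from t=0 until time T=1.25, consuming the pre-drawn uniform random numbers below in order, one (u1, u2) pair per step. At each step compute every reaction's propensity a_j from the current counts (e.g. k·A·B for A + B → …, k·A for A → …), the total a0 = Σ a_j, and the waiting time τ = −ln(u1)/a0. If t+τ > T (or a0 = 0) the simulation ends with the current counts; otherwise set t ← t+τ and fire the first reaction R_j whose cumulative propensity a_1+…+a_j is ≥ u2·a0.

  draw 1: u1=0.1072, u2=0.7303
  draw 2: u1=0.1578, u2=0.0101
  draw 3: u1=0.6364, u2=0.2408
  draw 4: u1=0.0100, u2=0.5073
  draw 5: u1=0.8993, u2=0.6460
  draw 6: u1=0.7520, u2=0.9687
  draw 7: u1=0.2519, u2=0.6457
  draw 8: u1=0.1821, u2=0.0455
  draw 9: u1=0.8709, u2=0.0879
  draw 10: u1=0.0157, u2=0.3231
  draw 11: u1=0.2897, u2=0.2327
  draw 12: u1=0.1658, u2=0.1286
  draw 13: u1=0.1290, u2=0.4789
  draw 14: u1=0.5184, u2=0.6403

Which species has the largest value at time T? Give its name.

t=0.000: Q=3 C=9 A=2
Draw 1: a1=1.350, a2=5.724, a3=0.393, a4=13.446, a5=4.734, a0=25.647; τ=−ln(0.1072)/25.647=0.087 → t=0.087; u2·a0=0.7303·25.647=18.730; a1+…+a3=7.467 < 18.730 ≤ a1+…+a4=20.913 → R4 fires; Q=3 C=8 A=2
Draw 2: a1=1.200, a2=5.088, a3=0.393, a4=11.952, a5=4.208, a0=22.841; τ=−ln(0.1578)/22.841=0.081 → t=0.168; u2·a0=0.0101·22.841=0.231 ≤ a1=1.200 → R1 fires; Q=3 C=7 A=4
Draw 3: a1=1.050, a2=4.452, a3=0.393, a4=10.458, a5=7.364, a0=23.717; τ=−ln(0.6364)/23.717=0.019 → t=0.187; u2·a0=0.2408·23.717=5.711; a1+a2=5.502 < 5.711 ≤ a1+…+a3=5.895 → R3 fires; Q=4 C=7 A=4
Draw 4: a1=1.400, a2=5.936, a3=0.524, a4=13.944, a5=7.364, a0=29.168; τ=−ln(0.0100)/29.168=0.158 → t=0.345; u2·a0=0.5073·29.168=14.797; a1+…+a3=7.860 < 14.797 ≤ a1+…+a4=21.804 → R4 fires; Q=4 C=6 A=4
Draw 5: a1=1.200, a2=5.088, a3=0.524, a4=11.952, a5=6.312, a0=25.076; τ=−ln(0.8993)/25.076=0.004 → t=0.349; u2·a0=0.6460·25.076=16.199; a1+…+a3=6.812 < 16.199 ≤ a1+…+a4=18.764 → R4 fires; Q=4 C=5 A=4
Draw 6: a1=1.000, a2=4.240, a3=0.524, a4=9.960, a5=5.260, a0=20.984; τ=−ln(0.7520)/20.984=0.014 → t=0.363; u2·a0=0.9687·20.984=20.327; a1+…+a4=15.724 < 20.327 ≤ a1+…+a5=20.984 → R5 fires; Q=5 C=4 A=4
Draw 7: a1=1.000, a2=4.240, a3=0.655, a4=9.960, a5=4.208, a0=20.063; τ=−ln(0.2519)/20.063=0.069 → t=0.431; u2·a0=0.6457·20.063=12.955; a1+…+a3=5.895 < 12.955 ≤ a1+…+a4=15.855 → R4 fires; Q=5 C=3 A=4
Draw 8: a1=0.750, a2=3.180, a3=0.655, a4=7.470, a5=3.156, a0=15.211; τ=−ln(0.1821)/15.211=0.112 → t=0.543; u2·a0=0.0455·15.211=0.692 ≤ a1=0.750 → R1 fires; Q=5 C=2 A=6
Draw 9: a1=0.500, a2=2.120, a3=0.655, a4=4.980, a5=3.156, a0=11.411; τ=−ln(0.8709)/11.411=0.012 → t=0.555; u2·a0=0.0879·11.411=1.003; a1=0.500 < 1.003 ≤ a1+a2=2.620 → R2 fires; Q=4 C=3 A=7
Draw 10: a1=0.600, a2=2.544, a3=0.524, a4=5.976, a5=5.523, a0=15.167; τ=−ln(0.0157)/15.167=0.274 → t=0.829; u2·a0=0.3231·15.167=4.900; a1+…+a3=3.668 < 4.900 ≤ a1+…+a4=9.644 → R4 fires; Q=4 C=2 A=7
Draw 11: a1=0.400, a2=1.696, a3=0.524, a4=3.984, a5=3.682, a0=10.286; τ=−ln(0.2897)/10.286=0.120 → t=0.950; u2·a0=0.2327·10.286=2.394; a1+a2=2.096 < 2.394 ≤ a1+…+a3=2.620 → R3 fires; Q=5 C=2 A=7
Draw 12: a1=0.500, a2=2.120, a3=0.655, a4=4.980, a5=3.682, a0=11.937; τ=−ln(0.1658)/11.937=0.151 → t=1.100; u2·a0=0.1286·11.937=1.535; a1=0.500 < 1.535 ≤ a1+a2=2.620 → R2 fires; Q=4 C=3 A=8
Draw 13: a1=0.600, a2=2.544, a3=0.524, a4=5.976, a5=6.312, a0=15.956; τ=−ln(0.1290)/15.956=0.128 → t=1.229; u2·a0=0.4789·15.956=7.641; a1+…+a3=3.668 < 7.641 ≤ a1+…+a4=9.644 → R4 fires; Q=4 C=2 A=8
Draw 14: a1=0.400, a2=1.696, a3=0.524, a4=3.984, a5=4.208, a0=10.812; τ=−ln(0.5184)/10.812=0.061 → t=1.289 > T=1.25: stop.
At T=1.25: Q=4 C=2 A=8; the largest is A.

Dominant species at T: A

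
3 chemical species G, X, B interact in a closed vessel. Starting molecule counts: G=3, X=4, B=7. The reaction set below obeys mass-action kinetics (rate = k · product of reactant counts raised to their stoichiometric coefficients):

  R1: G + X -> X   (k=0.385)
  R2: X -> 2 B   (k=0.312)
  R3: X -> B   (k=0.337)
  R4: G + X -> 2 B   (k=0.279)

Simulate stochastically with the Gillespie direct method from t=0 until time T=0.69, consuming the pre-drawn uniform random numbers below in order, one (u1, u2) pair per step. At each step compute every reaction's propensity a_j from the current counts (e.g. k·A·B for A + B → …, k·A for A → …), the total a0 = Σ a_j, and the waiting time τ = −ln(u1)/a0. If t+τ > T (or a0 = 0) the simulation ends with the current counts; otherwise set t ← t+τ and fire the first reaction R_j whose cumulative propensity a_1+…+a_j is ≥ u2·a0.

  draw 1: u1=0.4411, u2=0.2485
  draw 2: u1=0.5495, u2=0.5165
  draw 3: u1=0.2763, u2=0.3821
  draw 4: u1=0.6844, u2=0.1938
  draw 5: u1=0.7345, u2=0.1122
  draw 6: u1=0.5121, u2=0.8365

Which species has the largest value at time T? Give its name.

t=0.000: G=3 X=4 B=7
Draw 1: a1=4.620, a2=1.248, a3=1.348, a4=3.348, a0=10.564; τ=−ln(0.4411)/10.564=0.077 → t=0.077; u2·a0=0.2485·10.564=2.625 ≤ a1=4.620 → R1 fires; G=2 X=4 B=7
Draw 2: a1=3.080, a2=1.248, a3=1.348, a4=2.232, a0=7.908; τ=−ln(0.5495)/7.908=0.076 → t=0.153; u2·a0=0.5165·7.908=4.084; a1=3.080 < 4.084 ≤ a1+a2=4.328 → R2 fires; G=2 X=3 B=9
Draw 3: a1=2.310, a2=0.936, a3=1.011, a4=1.674, a0=5.931; τ=−ln(0.2763)/5.931=0.217 → t=0.370; u2·a0=0.3821·5.931=2.266 ≤ a1=2.310 → R1 fires; G=1 X=3 B=9
Draw 4: a1=1.155, a2=0.936, a3=1.011, a4=0.837, a0=3.939; τ=−ln(0.6844)/3.939=0.096 → t=0.466; u2·a0=0.1938·3.939=0.763 ≤ a1=1.155 → R1 fires; G=0 X=3 B=9
Draw 5: a1=0.000, a2=0.936, a3=1.011, a4=0.000, a0=1.947; τ=−ln(0.7345)/1.947=0.158 → t=0.625; u2·a0=0.1122·1.947=0.218; a1=0.000 < 0.218 ≤ a1+a2=0.936 → R2 fires; G=0 X=2 B=11
Draw 6: a1=0.000, a2=0.624, a3=0.674, a4=0.000, a0=1.298; τ=−ln(0.5121)/1.298=0.516 → t=1.140 > T=0.69: stop.
At T=0.69: G=0 X=2 B=11; the largest is B.

Dominant species at T: B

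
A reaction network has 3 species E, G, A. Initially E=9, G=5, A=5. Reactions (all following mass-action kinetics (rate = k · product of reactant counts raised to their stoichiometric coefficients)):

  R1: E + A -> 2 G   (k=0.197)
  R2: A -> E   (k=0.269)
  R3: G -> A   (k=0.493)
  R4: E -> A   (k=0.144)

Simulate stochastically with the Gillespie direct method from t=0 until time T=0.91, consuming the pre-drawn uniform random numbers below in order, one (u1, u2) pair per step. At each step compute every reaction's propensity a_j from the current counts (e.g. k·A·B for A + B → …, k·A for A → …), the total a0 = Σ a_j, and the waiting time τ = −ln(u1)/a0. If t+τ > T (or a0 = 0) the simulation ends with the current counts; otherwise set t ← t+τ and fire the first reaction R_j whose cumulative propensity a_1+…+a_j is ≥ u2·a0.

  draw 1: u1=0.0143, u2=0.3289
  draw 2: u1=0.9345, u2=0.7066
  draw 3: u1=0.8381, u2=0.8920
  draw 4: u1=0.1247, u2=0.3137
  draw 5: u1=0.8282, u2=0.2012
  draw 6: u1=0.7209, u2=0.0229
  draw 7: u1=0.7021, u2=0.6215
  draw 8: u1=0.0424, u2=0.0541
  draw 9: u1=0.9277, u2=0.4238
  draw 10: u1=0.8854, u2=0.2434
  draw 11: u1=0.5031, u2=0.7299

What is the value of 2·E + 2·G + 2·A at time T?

Value at T = 38

Check how each reaction changes W = 2·E + 2·G + 2·A (weight of products minus weight of reactants):
R1: E + A -> 2 G: (2·2) − (2·1 + 2·1) = 4 − 4 = 0
R2: A -> E: (2·1) − (2·1) = 2 − 2 = 0
R3: G -> A: (2·1) − (2·1) = 2 − 2 = 0
R4: E -> A: (2·1) − (2·1) = 2 − 2 = 0
Every reaction leaves W unchanged, so W is conserved and no simulation is needed: W(T) = W(0) = 2·9 + 2·5 + 2·5 = 38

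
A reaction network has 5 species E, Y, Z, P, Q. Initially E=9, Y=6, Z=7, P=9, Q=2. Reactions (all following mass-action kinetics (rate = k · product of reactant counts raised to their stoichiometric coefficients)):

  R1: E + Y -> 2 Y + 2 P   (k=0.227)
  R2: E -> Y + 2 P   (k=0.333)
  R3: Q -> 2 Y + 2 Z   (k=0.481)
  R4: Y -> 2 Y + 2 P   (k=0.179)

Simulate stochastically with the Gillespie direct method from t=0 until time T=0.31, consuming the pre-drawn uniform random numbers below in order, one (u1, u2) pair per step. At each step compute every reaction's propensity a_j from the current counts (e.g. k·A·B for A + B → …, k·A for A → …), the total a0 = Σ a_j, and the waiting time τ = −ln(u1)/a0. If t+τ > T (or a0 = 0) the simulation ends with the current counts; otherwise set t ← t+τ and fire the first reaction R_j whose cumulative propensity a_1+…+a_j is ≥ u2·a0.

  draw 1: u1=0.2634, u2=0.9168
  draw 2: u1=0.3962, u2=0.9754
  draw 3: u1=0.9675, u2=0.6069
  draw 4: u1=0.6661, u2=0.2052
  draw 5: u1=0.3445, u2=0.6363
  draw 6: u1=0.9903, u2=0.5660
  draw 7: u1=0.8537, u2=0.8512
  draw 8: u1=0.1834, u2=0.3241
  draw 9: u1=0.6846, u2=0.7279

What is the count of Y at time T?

Y at T = 15

t=0.000: E=9 Y=6 Z=7 P=9 Q=2
Draw 1: a1=12.258, a2=2.997, a3=0.962, a4=1.074, a0=17.291; τ=−ln(0.2634)/17.291=0.077 → t=0.077; u2·a0=0.9168·17.291=15.852; a1+a2=15.255 < 15.852 ≤ a1+…+a3=16.217 → R3 fires; E=9 Y=8 Z=9 P=9 Q=1
Draw 2: a1=16.344, a2=2.997, a3=0.481, a4=1.432, a0=21.254; τ=−ln(0.3962)/21.254=0.044 → t=0.121; u2·a0=0.9754·21.254=20.731; a1+…+a3=19.822 < 20.731 ≤ a1+…+a4=21.254 → R4 fires; E=9 Y=9 Z=9 P=11 Q=1
Draw 3: a1=18.387, a2=2.997, a3=0.481, a4=1.611, a0=23.476; τ=−ln(0.9675)/23.476=0.001 → t=0.122; u2·a0=0.6069·23.476=14.248 ≤ a1=18.387 → R1 fires; E=8 Y=10 Z=9 P=13 Q=1
Draw 4: a1=18.160, a2=2.664, a3=0.481, a4=1.790, a0=23.095; τ=−ln(0.6661)/23.095=0.018 → t=0.140; u2·a0=0.2052·23.095=4.739 ≤ a1=18.160 → R1 fires; E=7 Y=11 Z=9 P=15 Q=1
Draw 5: a1=17.479, a2=2.331, a3=0.481, a4=1.969, a0=22.260; τ=−ln(0.3445)/22.260=0.048 → t=0.188; u2·a0=0.6363·22.260=14.164 ≤ a1=17.479 → R1 fires; E=6 Y=12 Z=9 P=17 Q=1
Draw 6: a1=16.344, a2=1.998, a3=0.481, a4=2.148, a0=20.971; τ=−ln(0.9903)/20.971=0.000 → t=0.188; u2·a0=0.5660·20.971=11.870 ≤ a1=16.344 → R1 fires; E=5 Y=13 Z=9 P=19 Q=1
Draw 7: a1=14.755, a2=1.665, a3=0.481, a4=2.327, a0=19.228; τ=−ln(0.8537)/19.228=0.008 → t=0.196; u2·a0=0.8512·19.228=16.367; a1=14.755 < 16.367 ≤ a1+a2=16.420 → R2 fires; E=4 Y=14 Z=9 P=21 Q=1
Draw 8: a1=12.712, a2=1.332, a3=0.481, a4=2.506, a0=17.031; τ=−ln(0.1834)/17.031=0.100 → t=0.296; u2·a0=0.3241·17.031=5.520 ≤ a1=12.712 → R1 fires; E=3 Y=15 Z=9 P=23 Q=1
Draw 9: a1=10.215, a2=0.999, a3=0.481, a4=2.685, a0=14.380; τ=−ln(0.6846)/14.380=0.026 → t=0.322 > T=0.31: stop.
Read off Y at T=0.31: 15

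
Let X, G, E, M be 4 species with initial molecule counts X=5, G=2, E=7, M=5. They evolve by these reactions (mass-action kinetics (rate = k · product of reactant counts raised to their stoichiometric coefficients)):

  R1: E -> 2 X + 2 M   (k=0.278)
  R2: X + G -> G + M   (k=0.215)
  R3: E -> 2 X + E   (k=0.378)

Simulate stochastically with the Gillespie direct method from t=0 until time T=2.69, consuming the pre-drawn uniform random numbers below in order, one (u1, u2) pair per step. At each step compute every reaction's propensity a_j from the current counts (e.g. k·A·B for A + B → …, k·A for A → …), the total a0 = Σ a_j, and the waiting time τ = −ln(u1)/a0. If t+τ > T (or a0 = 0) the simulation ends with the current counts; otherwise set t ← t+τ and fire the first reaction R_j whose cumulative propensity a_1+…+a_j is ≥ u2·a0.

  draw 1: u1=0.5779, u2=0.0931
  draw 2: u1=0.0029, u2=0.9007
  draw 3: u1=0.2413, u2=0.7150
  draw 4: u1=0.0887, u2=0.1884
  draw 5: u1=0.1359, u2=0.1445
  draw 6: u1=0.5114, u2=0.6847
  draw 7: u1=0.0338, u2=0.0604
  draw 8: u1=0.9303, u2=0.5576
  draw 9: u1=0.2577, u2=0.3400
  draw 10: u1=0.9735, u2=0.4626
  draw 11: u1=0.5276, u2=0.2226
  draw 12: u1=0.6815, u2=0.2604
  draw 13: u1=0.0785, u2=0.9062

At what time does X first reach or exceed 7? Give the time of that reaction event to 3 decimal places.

Threshold first reached at t = 0.081

t=0.000: X=5 G=2 E=7 M=5
Draw 1: a1=1.946, a2=2.150, a3=2.646, a0=6.742; τ=−ln(0.5779)/6.742=0.081 → t=0.081; u2·a0=0.0931·6.742=0.628 ≤ a1=1.946 → R1 fires; X=7 G=2 E=6 M=7
Draw 2: a1=1.668, a2=3.010, a3=2.268, a0=6.946; τ=−ln(0.0029)/6.946=0.841 → t=0.923; u2·a0=0.9007·6.946=6.256; a1+a2=4.678 < 6.256 ≤ a1+…+a3=6.946 → R3 fires; X=9 G=2 E=6 M=7
Draw 3: a1=1.668, a2=3.870, a3=2.268, a0=7.806; τ=−ln(0.2413)/7.806=0.182 → t=1.105; u2·a0=0.7150·7.806=5.581; a1+a2=5.538 < 5.581 ≤ a1+…+a3=7.806 → R3 fires; X=11 G=2 E=6 M=7
Draw 4: a1=1.668, a2=4.730, a3=2.268, a0=8.666; τ=−ln(0.0887)/8.666=0.280 → t=1.384; u2·a0=0.1884·8.666=1.633 ≤ a1=1.668 → R1 fires; X=13 G=2 E=5 M=9
Draw 5: a1=1.390, a2=5.590, a3=1.890, a0=8.870; τ=−ln(0.1359)/8.870=0.225 → t=1.609; u2·a0=0.1445·8.870=1.282 ≤ a1=1.390 → R1 fires; X=15 G=2 E=4 M=11
Draw 6: a1=1.112, a2=6.450, a3=1.512, a0=9.074; τ=−ln(0.5114)/9.074=0.074 → t=1.683; u2·a0=0.6847·9.074=6.213; a1=1.112 < 6.213 ≤ a1+a2=7.562 → R2 fires; X=14 G=2 E=4 M=12
Draw 7: a1=1.112, a2=6.020, a3=1.512, a0=8.644; τ=−ln(0.0338)/8.644=0.392 → t=2.075; u2·a0=0.0604·8.644=0.522 ≤ a1=1.112 → R1 fires; X=16 G=2 E=3 M=14
Draw 8: a1=0.834, a2=6.880, a3=1.134, a0=8.848; τ=−ln(0.9303)/8.848=0.008 → t=2.083; u2·a0=0.5576·8.848=4.934; a1=0.834 < 4.934 ≤ a1+a2=7.714 → R2 fires; X=15 G=2 E=3 M=15
Draw 9: a1=0.834, a2=6.450, a3=1.134, a0=8.418; τ=−ln(0.2577)/8.418=0.161 → t=2.244; u2·a0=0.3400·8.418=2.862; a1=0.834 < 2.862 ≤ a1+a2=7.284 → R2 fires; X=14 G=2 E=3 M=16
Draw 10: a1=0.834, a2=6.020, a3=1.134, a0=7.988; τ=−ln(0.9735)/7.988=0.003 → t=2.248; u2·a0=0.4626·7.988=3.695; a1=0.834 < 3.695 ≤ a1+a2=6.854 → R2 fires; X=13 G=2 E=3 M=17
Draw 11: a1=0.834, a2=5.590, a3=1.134, a0=7.558; τ=−ln(0.5276)/7.558=0.085 → t=2.332; u2·a0=0.2226·7.558=1.682; a1=0.834 < 1.682 ≤ a1+a2=6.424 → R2 fires; X=12 G=2 E=3 M=18
Draw 12: a1=0.834, a2=5.160, a3=1.134, a0=7.128; τ=−ln(0.6815)/7.128=0.054 → t=2.386; u2·a0=0.2604·7.128=1.856; a1=0.834 < 1.856 ≤ a1+a2=5.994 → R2 fires; X=11 G=2 E=3 M=19
Draw 13: a1=0.834, a2=4.730, a3=1.134, a0=6.698; τ=−ln(0.0785)/6.698=0.380 → t=2.766 > T=2.69: stop.
X first becomes ≥ 7 when it reaches 7 at the event at t=0.081.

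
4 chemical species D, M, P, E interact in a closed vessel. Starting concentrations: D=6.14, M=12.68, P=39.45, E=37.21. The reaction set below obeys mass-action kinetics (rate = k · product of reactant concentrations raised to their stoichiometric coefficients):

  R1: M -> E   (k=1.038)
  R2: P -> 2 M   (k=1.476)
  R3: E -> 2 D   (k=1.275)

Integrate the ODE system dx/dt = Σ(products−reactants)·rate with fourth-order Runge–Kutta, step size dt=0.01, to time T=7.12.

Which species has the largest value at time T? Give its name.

RK4 with dt=0.01: 712 steps to T=7.12. Trajectory (selected grid times):
t=0.00: D=6.14 M=12.68 P=39.45 E=37.21
t=0.79: D=71.46 M=39.84 P=12.29 E=31.71
t=1.58: D=133.87 M=28.22 P=3.83 E=29.05
t=2.37: D=184.93 M=15.75 P=1.19 E=21.26
t=3.16: D=219.54 M=7.97 P=0.37 E=13.37
t=3.96: D=240.50 M=3.80 P=0.11 E=7.58
t=4.75: D=251.91 M=1.77 P=0.04 E=4.06
t=5.54: D=257.89 M=0.81 P=0.01 E=2.08
t=6.33: D=260.91 M=0.37 P=0.00 E=1.03
t=7.12: D=262.39 M=0.16 P=0.00 E=0.50
At T=7.12: D=262.39 M=0.16 P=0.00 E=0.50; the largest is D.

Dominant species at T: D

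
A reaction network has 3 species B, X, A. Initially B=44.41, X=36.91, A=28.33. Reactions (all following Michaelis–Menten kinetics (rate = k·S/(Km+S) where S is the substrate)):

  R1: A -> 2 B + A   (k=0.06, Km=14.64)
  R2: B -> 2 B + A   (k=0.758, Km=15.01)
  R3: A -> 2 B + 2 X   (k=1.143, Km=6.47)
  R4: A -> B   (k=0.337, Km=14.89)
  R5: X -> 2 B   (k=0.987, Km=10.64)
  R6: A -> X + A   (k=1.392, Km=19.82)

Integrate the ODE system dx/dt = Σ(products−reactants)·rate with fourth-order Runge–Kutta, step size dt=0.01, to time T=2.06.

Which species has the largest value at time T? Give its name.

RK4 with dt=0.01: 206 steps to T=2.06. Trajectory (selected grid times):
t=0.00: B=44.41 X=36.91 A=28.33
t=0.23: B=45.39 X=37.35 A=28.20
t=0.46: B=46.37 X=37.79 A=28.06
t=0.69: B=47.35 X=38.23 A=27.93
t=0.92: B=48.34 X=38.66 A=27.80
t=1.14: B=49.28 X=39.08 A=27.68
t=1.37: B=50.27 X=39.51 A=27.55
t=1.60: B=51.25 X=39.94 A=27.42
t=1.83: B=52.24 X=40.37 A=27.29
t=2.06: B=53.23 X=40.80 A=27.16
At T=2.06: B=53.23 X=40.80 A=27.16; the largest is B.

Dominant species at T: B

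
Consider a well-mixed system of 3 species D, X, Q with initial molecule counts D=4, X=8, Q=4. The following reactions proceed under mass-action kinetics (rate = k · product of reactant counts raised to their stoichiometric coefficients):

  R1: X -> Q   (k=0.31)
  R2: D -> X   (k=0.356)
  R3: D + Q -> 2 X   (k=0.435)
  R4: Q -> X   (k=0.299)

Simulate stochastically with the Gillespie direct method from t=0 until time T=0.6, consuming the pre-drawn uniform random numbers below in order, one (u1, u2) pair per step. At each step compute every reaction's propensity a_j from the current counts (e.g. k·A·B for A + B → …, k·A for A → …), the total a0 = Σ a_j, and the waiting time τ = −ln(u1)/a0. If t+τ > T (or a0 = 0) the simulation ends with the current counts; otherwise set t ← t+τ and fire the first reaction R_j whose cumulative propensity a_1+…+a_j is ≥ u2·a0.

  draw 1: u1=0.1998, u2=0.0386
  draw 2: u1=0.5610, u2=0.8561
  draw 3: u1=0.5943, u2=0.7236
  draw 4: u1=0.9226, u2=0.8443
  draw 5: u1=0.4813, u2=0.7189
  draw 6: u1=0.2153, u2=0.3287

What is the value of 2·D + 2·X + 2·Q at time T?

Value at T = 32

Check how each reaction changes W = 2·D + 2·X + 2·Q (weight of products minus weight of reactants):
R1: X -> Q: (2·1) − (2·1) = 2 − 2 = 0
R2: D -> X: (2·1) − (2·1) = 2 − 2 = 0
R3: D + Q -> 2 X: (2·2) − (2·1 + 2·1) = 4 − 4 = 0
R4: Q -> X: (2·1) − (2·1) = 2 − 2 = 0
Every reaction leaves W unchanged, so W is conserved and no simulation is needed: W(T) = W(0) = 2·4 + 2·8 + 2·4 = 32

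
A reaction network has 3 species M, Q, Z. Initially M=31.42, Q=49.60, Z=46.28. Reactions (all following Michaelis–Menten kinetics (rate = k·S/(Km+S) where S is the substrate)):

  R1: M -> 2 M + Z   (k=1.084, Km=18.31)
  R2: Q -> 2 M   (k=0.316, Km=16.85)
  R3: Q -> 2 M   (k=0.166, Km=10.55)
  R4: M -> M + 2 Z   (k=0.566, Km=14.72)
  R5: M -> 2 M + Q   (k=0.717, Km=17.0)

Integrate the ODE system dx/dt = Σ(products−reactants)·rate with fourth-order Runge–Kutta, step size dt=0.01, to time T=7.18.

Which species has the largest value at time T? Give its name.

Dominant species at T: Z

RK4 with dt=0.01: 718 steps to T=7.18. Trajectory (selected grid times):
t=0.00: M=31.42 Q=49.60 Z=46.28
t=0.80: M=32.94 Q=49.68 Z=47.45
t=1.60: M=34.48 Q=49.76 Z=48.65
t=2.39: M=36.02 Q=49.85 Z=49.84
t=3.19: M=37.59 Q=49.94 Z=51.07
t=3.99: M=39.17 Q=50.04 Z=52.31
t=4.79: M=40.77 Q=50.14 Z=53.56
t=5.58: M=42.35 Q=50.25 Z=54.82
t=6.38: M=43.97 Q=50.36 Z=56.10
t=7.18: M=45.60 Q=50.48 Z=57.40
At T=7.18: M=45.60 Q=50.48 Z=57.40; the largest is Z.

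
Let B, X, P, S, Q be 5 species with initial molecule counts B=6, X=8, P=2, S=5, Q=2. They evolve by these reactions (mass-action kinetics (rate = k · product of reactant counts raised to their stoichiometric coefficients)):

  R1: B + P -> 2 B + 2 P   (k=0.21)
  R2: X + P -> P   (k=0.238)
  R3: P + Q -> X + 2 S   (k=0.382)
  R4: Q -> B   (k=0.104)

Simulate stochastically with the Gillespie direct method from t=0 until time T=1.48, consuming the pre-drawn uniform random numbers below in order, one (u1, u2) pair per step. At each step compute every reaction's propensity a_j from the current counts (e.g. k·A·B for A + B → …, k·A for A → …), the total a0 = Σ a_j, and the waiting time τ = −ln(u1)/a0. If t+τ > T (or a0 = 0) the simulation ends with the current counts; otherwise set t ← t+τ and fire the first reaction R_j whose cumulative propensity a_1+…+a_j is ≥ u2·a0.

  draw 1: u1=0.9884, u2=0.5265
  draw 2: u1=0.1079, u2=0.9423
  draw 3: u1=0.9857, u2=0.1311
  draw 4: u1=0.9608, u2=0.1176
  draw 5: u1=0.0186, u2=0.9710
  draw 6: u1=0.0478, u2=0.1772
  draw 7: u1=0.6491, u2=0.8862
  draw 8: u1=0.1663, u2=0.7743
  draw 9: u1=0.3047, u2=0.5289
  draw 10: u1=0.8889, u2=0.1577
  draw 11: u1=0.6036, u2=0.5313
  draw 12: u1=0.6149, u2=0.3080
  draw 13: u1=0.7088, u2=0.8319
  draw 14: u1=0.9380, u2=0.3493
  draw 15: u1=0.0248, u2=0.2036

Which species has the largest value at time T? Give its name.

Dominant species at T: B

t=0.000: B=6 X=8 P=2 S=5 Q=2
Draw 1: a1=2.520, a2=3.808, a3=1.528, a4=0.208, a0=8.064; τ=−ln(0.9884)/8.064=0.001 → t=0.001; u2·a0=0.5265·8.064=4.246; a1=2.520 < 4.246 ≤ a1+a2=6.328 → R2 fires; B=6 X=7 P=2 S=5 Q=2
Draw 2: a1=2.520, a2=3.332, a3=1.528, a4=0.208, a0=7.588; τ=−ln(0.1079)/7.588=0.293 → t=0.295; u2·a0=0.9423·7.588=7.150; a1+a2=5.852 < 7.150 ≤ a1+…+a3=7.380 → R3 fires; B=6 X=8 P=1 S=7 Q=1
Draw 3: a1=1.260, a2=1.904, a3=0.382, a4=0.104, a0=3.650; τ=−ln(0.9857)/3.650=0.004 → t=0.299; u2·a0=0.1311·3.650=0.479 ≤ a1=1.260 → R1 fires; B=7 X=8 P=2 S=7 Q=1
Draw 4: a1=2.940, a2=3.808, a3=0.764, a4=0.104, a0=7.616; τ=−ln(0.9608)/7.616=0.005 → t=0.304; u2·a0=0.1176·7.616=0.896 ≤ a1=2.940 → R1 fires; B=8 X=8 P=3 S=7 Q=1
Draw 5: a1=5.040, a2=5.712, a3=1.146, a4=0.104, a0=12.002; τ=−ln(0.0186)/12.002=0.332 → t=0.636; u2·a0=0.9710·12.002=11.654; a1+a2=10.752 < 11.654 ≤ a1+…+a3=11.898 → R3 fires; B=8 X=9 P=2 S=9 Q=0
Draw 6: a1=3.360, a2=4.284, a3=0.000, a4=0.000, a0=7.644; τ=−ln(0.0478)/7.644=0.398 → t=1.034; u2·a0=0.1772·7.644=1.355 ≤ a1=3.360 → R1 fires; B=9 X=9 P=3 S=9 Q=0
Draw 7: a1=5.670, a2=6.426, a3=0.000, a4=0.000, a0=12.096; τ=−ln(0.6491)/12.096=0.036 → t=1.070; u2·a0=0.8862·12.096=10.719; a1=5.670 < 10.719 ≤ a1+a2=12.096 → R2 fires; B=9 X=8 P=3 S=9 Q=0
Draw 8: a1=5.670, a2=5.712, a3=0.000, a4=0.000, a0=11.382; τ=−ln(0.1663)/11.382=0.158 → t=1.227; u2·a0=0.7743·11.382=8.813; a1=5.670 < 8.813 ≤ a1+a2=11.382 → R2 fires; B=9 X=7 P=3 S=9 Q=0
Draw 9: a1=5.670, a2=4.998, a3=0.000, a4=0.000, a0=10.668; τ=−ln(0.3047)/10.668=0.111 → t=1.339; u2·a0=0.5289·10.668=5.642 ≤ a1=5.670 → R1 fires; B=10 X=7 P=4 S=9 Q=0
Draw 10: a1=8.400, a2=6.664, a3=0.000, a4=0.000, a0=15.064; τ=−ln(0.8889)/15.064=0.008 → t=1.346; u2·a0=0.1577·15.064=2.376 ≤ a1=8.400 → R1 fires; B=11 X=7 P=5 S=9 Q=0
Draw 11: a1=11.550, a2=8.330, a3=0.000, a4=0.000, a0=19.880; τ=−ln(0.6036)/19.880=0.025 → t=1.372; u2·a0=0.5313·19.880=10.562 ≤ a1=11.550 → R1 fires; B=12 X=7 P=6 S=9 Q=0
Draw 12: a1=15.120, a2=9.996, a3=0.000, a4=0.000, a0=25.116; τ=−ln(0.6149)/25.116=0.019 → t=1.391; u2·a0=0.3080·25.116=7.736 ≤ a1=15.120 → R1 fires; B=13 X=7 P=7 S=9 Q=0
Draw 13: a1=19.110, a2=11.662, a3=0.000, a4=0.000, a0=30.772; τ=−ln(0.7088)/30.772=0.011 → t=1.402; u2·a0=0.8319·30.772=25.599; a1=19.110 < 25.599 ≤ a1+a2=30.772 → R2 fires; B=13 X=6 P=7 S=9 Q=0
Draw 14: a1=19.110, a2=9.996, a3=0.000, a4=0.000, a0=29.106; τ=−ln(0.9380)/29.106=0.002 → t=1.405; u2·a0=0.3493·29.106=10.167 ≤ a1=19.110 → R1 fires; B=14 X=6 P=8 S=9 Q=0
Draw 15: a1=23.520, a2=11.424, a3=0.000, a4=0.000, a0=34.944; τ=−ln(0.0248)/34.944=0.106 → t=1.510 > T=1.48: stop.
At T=1.48: B=14 X=6 P=8 S=9 Q=0; the largest is B.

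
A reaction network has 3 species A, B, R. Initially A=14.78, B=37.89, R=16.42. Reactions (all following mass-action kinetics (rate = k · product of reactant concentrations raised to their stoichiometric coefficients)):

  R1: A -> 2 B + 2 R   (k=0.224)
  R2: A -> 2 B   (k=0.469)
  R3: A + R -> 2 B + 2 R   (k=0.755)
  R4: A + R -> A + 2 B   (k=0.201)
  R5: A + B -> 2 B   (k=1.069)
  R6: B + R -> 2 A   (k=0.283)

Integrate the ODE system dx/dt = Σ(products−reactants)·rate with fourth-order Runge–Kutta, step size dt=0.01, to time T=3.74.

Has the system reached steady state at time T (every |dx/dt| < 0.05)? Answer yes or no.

RK4 with dt=0.01: 374 steps to T=3.74. Trajectory (selected grid times):
t=0.00: A=14.78 B=37.89 R=16.42
t=0.42: A=0.00 B=83.57 R=0.00
t=0.83: A=0.00 B=83.58 R=0.00
t=1.25: A=0.00 B=83.58 R=0.00
t=1.66: A=0.00 B=83.58 R=0.00
t=2.08: A=0.00 B=83.58 R=0.00
t=2.49: A=0.00 B=83.58 R=0.00
t=2.91: A=0.00 B=83.58 R=0.00
t=3.32: A=0.00 B=83.58 R=0.00
t=3.74: A=0.00 B=83.58 R=0.00
Rates at T: R1=0.0000, R2=0.0000, R3=0.0000, R4=0.0000, R5=0.0000, R6=0.0000
dx/dt at T (Σ net stoichiometry × rate): A=-0.0000, B=+0.0000, R=-0.0000
Largest |dx/dt| is |+0.0000| (B) < 0.05 → steady.

Steady state at T: yes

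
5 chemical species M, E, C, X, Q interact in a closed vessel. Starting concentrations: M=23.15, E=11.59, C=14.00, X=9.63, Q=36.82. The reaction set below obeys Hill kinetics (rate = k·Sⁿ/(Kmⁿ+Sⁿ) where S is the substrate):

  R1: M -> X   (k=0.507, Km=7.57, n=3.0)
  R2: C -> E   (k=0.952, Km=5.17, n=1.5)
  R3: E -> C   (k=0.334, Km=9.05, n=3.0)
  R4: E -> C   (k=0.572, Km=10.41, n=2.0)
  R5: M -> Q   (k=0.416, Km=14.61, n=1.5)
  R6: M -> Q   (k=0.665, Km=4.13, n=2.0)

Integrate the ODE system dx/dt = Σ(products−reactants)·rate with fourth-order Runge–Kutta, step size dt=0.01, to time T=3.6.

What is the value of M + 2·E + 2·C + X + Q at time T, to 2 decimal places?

Value at T = 120.78

Check how each reaction changes W = M + 2·E + 2·C + X + Q (weight of products minus weight of reactants):
R1: M -> X: (1·1) − (1·1) = 1 − 1 = 0
R2: C -> E: (2·1) − (2·1) = 2 − 2 = 0
R3: E -> C: (2·1) − (2·1) = 2 − 2 = 0
R4: E -> C: (2·1) − (2·1) = 2 − 2 = 0
R5: M -> Q: (1·1) − (1·1) = 1 − 1 = 0
R6: M -> Q: (1·1) − (1·1) = 1 − 1 = 0
Every reaction leaves W unchanged, so W is conserved and no simulation is needed: W(T) = W(0) = 23.15 + 2·11.59 + 2·14.00 + 9.63 + 36.82 = 120.78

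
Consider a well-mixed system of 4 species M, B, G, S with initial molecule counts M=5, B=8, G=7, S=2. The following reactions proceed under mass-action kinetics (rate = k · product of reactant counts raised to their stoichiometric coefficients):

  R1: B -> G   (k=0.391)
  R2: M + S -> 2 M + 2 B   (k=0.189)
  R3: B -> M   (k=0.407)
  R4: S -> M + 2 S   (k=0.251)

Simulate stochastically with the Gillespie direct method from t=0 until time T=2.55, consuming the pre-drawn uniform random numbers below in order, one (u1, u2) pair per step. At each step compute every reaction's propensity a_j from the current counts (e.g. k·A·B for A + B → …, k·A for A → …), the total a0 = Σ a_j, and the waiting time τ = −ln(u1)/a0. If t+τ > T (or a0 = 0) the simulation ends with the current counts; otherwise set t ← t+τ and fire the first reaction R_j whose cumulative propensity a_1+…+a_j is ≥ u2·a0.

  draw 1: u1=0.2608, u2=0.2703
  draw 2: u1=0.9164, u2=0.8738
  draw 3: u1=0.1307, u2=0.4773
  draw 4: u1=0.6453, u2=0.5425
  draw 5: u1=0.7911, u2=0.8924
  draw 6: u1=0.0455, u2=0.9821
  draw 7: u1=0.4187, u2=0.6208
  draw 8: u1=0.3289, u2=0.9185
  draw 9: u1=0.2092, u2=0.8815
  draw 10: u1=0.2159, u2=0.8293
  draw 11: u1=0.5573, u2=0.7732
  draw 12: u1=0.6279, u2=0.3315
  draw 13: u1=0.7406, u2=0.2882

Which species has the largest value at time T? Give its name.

Dominant species at T: M

t=0.000: M=5 B=8 G=7 S=2
Draw 1: a1=3.128, a2=1.890, a3=3.256, a4=0.502, a0=8.776; τ=−ln(0.2608)/8.776=0.153 → t=0.153; u2·a0=0.2703·8.776=2.372 ≤ a1=3.128 → R1 fires; M=5 B=7 G=8 S=2
Draw 2: a1=2.737, a2=1.890, a3=2.849, a4=0.502, a0=7.978; τ=−ln(0.9164)/7.978=0.011 → t=0.164; u2·a0=0.8738·7.978=6.971; a1+a2=4.627 < 6.971 ≤ a1+…+a3=7.476 → R3 fires; M=6 B=6 G=8 S=2
Draw 3: a1=2.346, a2=2.268, a3=2.442, a4=0.502, a0=7.558; τ=−ln(0.1307)/7.558=0.269 → t=0.433; u2·a0=0.4773·7.558=3.607; a1=2.346 < 3.607 ≤ a1+a2=4.614 → R2 fires; M=7 B=8 G=8 S=1
Draw 4: a1=3.128, a2=1.323, a3=3.256, a4=0.251, a0=7.958; τ=−ln(0.6453)/7.958=0.055 → t=0.488; u2·a0=0.5425·7.958=4.317; a1=3.128 < 4.317 ≤ a1+a2=4.451 → R2 fires; M=8 B=10 G=8 S=0
Draw 5: a1=3.910, a2=0.000, a3=4.070, a4=0.000, a0=7.980; τ=−ln(0.7911)/7.980=0.029 → t=0.518; u2·a0=0.8924·7.980=7.121; a1+a2=3.910 < 7.121 ≤ a1+…+a3=7.980 → R3 fires; M=9 B=9 G=8 S=0
Draw 6: a1=3.519, a2=0.000, a3=3.663, a4=0.000, a0=7.182; τ=−ln(0.0455)/7.182=0.430 → t=0.948; u2·a0=0.9821·7.182=7.053; a1+a2=3.519 < 7.053 ≤ a1+…+a3=7.182 → R3 fires; M=10 B=8 G=8 S=0
Draw 7: a1=3.128, a2=0.000, a3=3.256, a4=0.000, a0=6.384; τ=−ln(0.4187)/6.384=0.136 → t=1.084; u2·a0=0.6208·6.384=3.963; a1+a2=3.128 < 3.963 ≤ a1+…+a3=6.384 → R3 fires; M=11 B=7 G=8 S=0
Draw 8: a1=2.737, a2=0.000, a3=2.849, a4=0.000, a0=5.586; τ=−ln(0.3289)/5.586=0.199 → t=1.283; u2·a0=0.9185·5.586=5.131; a1+a2=2.737 < 5.131 ≤ a1+…+a3=5.586 → R3 fires; M=12 B=6 G=8 S=0
Draw 9: a1=2.346, a2=0.000, a3=2.442, a4=0.000, a0=4.788; τ=−ln(0.2092)/4.788=0.327 → t=1.610; u2·a0=0.8815·4.788=4.221; a1+a2=2.346 < 4.221 ≤ a1+…+a3=4.788 → R3 fires; M=13 B=5 G=8 S=0
Draw 10: a1=1.955, a2=0.000, a3=2.035, a4=0.000, a0=3.990; τ=−ln(0.2159)/3.990=0.384 → t=1.994; u2·a0=0.8293·3.990=3.309; a1+a2=1.955 < 3.309 ≤ a1+…+a3=3.990 → R3 fires; M=14 B=4 G=8 S=0
Draw 11: a1=1.564, a2=0.000, a3=1.628, a4=0.000, a0=3.192; τ=−ln(0.5573)/3.192=0.183 → t=2.178; u2·a0=0.7732·3.192=2.468; a1+a2=1.564 < 2.468 ≤ a1+…+a3=3.192 → R3 fires; M=15 B=3 G=8 S=0
Draw 12: a1=1.173, a2=0.000, a3=1.221, a4=0.000, a0=2.394; τ=−ln(0.6279)/2.394=0.194 → t=2.372; u2·a0=0.3315·2.394=0.794 ≤ a1=1.173 → R1 fires; M=15 B=2 G=9 S=0
Draw 13: a1=0.782, a2=0.000, a3=0.814, a4=0.000, a0=1.596; τ=−ln(0.7406)/1.596=0.188 → t=2.560 > T=2.55: stop.
At T=2.55: M=15 B=2 G=9 S=0; the largest is M.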